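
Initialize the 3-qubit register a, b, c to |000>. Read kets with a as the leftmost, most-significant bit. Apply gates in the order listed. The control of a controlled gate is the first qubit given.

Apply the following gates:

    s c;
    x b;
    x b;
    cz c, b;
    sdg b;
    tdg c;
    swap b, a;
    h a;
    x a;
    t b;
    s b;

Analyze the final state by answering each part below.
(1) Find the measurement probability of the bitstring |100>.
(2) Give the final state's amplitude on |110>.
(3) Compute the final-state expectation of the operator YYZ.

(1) The probability of measuring |100> is 1/2.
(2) The amplitude on |110> is 0.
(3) The expectation value of YYZ is 0.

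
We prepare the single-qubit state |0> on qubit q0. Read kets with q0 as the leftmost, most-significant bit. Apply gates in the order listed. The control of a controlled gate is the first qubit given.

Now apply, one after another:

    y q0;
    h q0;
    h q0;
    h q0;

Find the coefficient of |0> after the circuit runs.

The amplitude on |0> is sqrt(2)*I/2. Key observation: the block from step 2 through step 3 cancels to the identity and can be dropped.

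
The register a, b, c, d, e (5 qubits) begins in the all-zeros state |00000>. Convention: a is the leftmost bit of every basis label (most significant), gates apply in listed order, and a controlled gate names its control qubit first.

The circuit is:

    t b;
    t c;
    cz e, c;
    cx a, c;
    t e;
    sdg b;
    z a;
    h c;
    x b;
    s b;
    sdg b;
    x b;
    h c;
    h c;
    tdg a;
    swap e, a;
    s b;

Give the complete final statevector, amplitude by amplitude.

The resulting statevector has amplitude sqrt(2)/2 on |00000>, sqrt(2)/2 on |00100>, and 0 on every other basis state. Key observation: gates 8-13 undo each other exactly, leaving only the rest of the circuit to track.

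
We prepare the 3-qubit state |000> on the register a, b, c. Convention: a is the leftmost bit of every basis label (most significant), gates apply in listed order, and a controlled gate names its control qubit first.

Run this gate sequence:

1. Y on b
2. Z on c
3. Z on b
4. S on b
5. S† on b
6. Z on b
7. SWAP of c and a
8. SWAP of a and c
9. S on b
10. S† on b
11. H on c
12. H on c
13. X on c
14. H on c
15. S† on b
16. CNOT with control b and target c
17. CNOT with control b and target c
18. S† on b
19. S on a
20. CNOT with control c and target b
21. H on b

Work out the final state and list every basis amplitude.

The resulting statevector has amplitude -I/2 on |000>, I/2 on |001>, I/2 on |010>, I/2 on |011>, 0 on |100>, 0 on |101>, 0 on |110>, 0 on |111>. Key observation: the block from step 3 through step 6 cancels to the identity and can be dropped.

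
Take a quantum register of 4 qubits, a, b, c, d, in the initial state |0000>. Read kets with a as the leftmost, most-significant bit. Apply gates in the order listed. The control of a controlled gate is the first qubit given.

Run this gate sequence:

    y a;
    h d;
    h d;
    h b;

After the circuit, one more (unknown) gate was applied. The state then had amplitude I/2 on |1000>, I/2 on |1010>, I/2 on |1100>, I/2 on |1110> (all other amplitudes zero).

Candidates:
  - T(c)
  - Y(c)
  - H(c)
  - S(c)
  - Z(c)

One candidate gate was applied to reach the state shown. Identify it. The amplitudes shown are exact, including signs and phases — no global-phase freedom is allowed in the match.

It was H(c) that produced the state shown. Key observation: steps 2-3 multiply out to the identity, so the circuit reduces to the remaining gates.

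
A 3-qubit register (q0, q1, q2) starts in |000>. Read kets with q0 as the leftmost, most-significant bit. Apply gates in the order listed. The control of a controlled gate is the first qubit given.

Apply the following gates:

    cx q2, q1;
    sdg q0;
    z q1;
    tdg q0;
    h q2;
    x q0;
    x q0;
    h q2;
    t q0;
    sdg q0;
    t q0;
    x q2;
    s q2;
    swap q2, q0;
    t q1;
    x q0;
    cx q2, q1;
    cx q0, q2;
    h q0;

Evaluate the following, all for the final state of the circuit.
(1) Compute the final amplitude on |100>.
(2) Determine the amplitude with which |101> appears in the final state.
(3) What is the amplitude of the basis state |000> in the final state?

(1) The final state's coefficient on |100> equals sqrt(2)*I/2.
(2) |101> carries amplitude 0 in the final state.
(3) The final state's coefficient on |000> equals sqrt(2)*I/2.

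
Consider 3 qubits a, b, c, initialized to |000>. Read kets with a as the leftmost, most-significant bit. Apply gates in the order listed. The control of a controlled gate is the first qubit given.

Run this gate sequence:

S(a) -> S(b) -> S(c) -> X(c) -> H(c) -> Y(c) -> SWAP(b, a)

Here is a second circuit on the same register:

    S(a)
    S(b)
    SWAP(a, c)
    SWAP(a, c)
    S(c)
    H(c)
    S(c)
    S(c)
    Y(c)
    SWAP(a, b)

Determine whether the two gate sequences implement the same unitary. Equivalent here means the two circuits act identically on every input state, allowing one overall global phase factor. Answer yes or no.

Yes — the two circuits implement the same unitary up to a global phase.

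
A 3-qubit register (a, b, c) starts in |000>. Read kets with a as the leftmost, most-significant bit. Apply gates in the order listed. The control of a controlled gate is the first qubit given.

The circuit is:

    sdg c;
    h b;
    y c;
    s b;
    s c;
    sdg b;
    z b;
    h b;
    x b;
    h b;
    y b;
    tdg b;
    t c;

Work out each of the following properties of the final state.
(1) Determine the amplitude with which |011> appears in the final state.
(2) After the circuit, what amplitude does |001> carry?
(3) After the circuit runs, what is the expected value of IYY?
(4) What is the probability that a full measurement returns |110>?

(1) The amplitude on |011> is -sqrt(2)*I/2.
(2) The final state's coefficient on |001> equals sqrt(2)*exp(3*I*pi/4)/2.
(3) In the final state, IYY has expectation 0.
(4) A full measurement returns |110> with probability 0.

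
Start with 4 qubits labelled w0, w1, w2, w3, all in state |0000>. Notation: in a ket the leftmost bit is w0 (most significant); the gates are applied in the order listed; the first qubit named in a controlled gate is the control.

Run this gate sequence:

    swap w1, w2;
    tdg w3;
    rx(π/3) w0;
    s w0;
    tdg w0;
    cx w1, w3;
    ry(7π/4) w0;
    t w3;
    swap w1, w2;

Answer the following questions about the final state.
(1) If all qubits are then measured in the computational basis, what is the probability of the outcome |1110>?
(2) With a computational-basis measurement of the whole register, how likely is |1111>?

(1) Outcome |1110> occurs with probability 0.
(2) The probability of measuring |1111> is 0.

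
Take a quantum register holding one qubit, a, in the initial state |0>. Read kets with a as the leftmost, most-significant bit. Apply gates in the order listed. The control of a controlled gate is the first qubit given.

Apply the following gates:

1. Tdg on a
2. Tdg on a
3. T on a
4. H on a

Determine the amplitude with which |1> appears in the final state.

|1> carries amplitude sqrt(2)/2 in the final state.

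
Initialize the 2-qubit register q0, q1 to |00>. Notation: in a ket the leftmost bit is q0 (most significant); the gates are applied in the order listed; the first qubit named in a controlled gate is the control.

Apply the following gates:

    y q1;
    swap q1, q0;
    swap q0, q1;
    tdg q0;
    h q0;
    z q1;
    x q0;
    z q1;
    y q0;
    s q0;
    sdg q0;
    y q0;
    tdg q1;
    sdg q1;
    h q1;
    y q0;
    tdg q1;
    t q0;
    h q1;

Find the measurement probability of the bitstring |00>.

Outcome |00> occurs with probability 1/4 - sqrt(2)/8.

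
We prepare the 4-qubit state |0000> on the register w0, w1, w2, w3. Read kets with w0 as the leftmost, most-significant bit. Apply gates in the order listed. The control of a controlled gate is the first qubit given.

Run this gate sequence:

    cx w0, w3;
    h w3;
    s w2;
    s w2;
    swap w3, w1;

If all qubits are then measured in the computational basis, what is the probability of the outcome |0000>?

The probability of measuring |0000> is 1/2.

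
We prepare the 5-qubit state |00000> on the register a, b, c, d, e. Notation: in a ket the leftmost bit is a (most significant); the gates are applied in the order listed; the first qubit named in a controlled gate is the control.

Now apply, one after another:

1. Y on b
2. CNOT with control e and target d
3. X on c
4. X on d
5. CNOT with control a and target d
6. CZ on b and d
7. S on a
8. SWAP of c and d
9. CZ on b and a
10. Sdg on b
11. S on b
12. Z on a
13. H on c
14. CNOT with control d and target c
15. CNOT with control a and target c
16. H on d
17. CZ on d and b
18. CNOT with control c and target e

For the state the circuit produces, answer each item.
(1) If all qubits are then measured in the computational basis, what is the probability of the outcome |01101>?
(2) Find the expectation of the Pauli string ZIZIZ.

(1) The probability of measuring |01101> is 1/4.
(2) In the final state, ZIZIZ has expectation 1.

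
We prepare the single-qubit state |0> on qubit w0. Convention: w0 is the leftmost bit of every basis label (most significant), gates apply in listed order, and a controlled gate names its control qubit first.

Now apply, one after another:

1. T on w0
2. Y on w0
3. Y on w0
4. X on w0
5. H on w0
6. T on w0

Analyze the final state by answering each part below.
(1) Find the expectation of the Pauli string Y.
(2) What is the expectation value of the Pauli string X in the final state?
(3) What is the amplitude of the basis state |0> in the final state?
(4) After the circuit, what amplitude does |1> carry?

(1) The observable Y averages to -sqrt(2)/2.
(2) The expectation value of X is -sqrt(2)/2.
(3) The amplitude on |0> is sqrt(2)/2.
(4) |1> carries amplitude -sqrt(2)*exp(I*pi/4)/2 in the final state.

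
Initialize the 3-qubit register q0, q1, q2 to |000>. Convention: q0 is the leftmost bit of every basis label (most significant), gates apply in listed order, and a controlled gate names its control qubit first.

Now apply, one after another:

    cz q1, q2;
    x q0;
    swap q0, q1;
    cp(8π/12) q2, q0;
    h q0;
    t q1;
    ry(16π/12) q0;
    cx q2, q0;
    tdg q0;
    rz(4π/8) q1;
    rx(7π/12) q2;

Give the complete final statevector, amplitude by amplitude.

After the circuit, the state carries amplitude 0 on |000>, 0 on |001>, I*(-3*sqrt(2*sqrt(2) + 4)/16 - sqrt(6*sqrt(2) + 12)/16 + sqrt(4 - 2*sqrt(2))/16 + sqrt(12 - 6*sqrt(2))/16) on |010>, -sqrt(6*sqrt(2) + 12)/16 - 3*sqrt(4 - 2*sqrt(2))/16 - sqrt(2*sqrt(2) + 4)/16 - sqrt(12 - 6*sqrt(2))/16 on |011>, 0 on |100>, 0 on |101>, (-sqrt(6*sqrt(2) + 12)/16 - sqrt(12 - 6*sqrt(2))/16 + sqrt(4 - 2*sqrt(2))/16 + 3*sqrt(2*sqrt(2) + 4)/16)*exp(I*pi/4) on |110>, (-sqrt(6*sqrt(2) + 12)/16 - 3*sqrt(4 - 2*sqrt(2))/16 + sqrt(12 - 6*sqrt(2))/16 + sqrt(2*sqrt(2) + 4)/16)*exp(3*I*pi/4) on |111>.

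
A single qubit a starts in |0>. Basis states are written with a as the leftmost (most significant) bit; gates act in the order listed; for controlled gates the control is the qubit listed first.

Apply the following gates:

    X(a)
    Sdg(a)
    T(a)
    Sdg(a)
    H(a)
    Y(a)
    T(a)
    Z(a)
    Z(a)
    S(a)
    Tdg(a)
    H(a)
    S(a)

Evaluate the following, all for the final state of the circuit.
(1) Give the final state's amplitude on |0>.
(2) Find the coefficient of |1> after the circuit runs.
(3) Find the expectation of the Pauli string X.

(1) The final state's coefficient on |0> equals sqrt(2)/2.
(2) The final state's coefficient on |1> equals sqrt(2)/2.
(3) The expectation value of X is 1.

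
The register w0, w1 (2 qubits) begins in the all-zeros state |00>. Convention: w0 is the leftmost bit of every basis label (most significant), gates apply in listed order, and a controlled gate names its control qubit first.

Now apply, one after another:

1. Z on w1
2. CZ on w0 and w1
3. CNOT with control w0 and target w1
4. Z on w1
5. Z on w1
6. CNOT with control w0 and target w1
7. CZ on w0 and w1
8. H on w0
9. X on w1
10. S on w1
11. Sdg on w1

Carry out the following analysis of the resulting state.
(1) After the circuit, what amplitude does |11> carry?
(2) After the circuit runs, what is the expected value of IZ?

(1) The final state's coefficient on |11> equals sqrt(2)/2. Key observation: the block from step 2 through step 7 cancels to the identity and can be dropped.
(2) In the final state, IZ has expectation -1.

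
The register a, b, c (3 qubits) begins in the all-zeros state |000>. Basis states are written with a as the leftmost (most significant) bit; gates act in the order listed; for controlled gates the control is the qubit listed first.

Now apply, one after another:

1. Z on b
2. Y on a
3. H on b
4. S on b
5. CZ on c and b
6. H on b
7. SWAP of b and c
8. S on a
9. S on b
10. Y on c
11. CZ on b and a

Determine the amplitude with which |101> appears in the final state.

The final state's coefficient on |101> equals 1/2 - I/2.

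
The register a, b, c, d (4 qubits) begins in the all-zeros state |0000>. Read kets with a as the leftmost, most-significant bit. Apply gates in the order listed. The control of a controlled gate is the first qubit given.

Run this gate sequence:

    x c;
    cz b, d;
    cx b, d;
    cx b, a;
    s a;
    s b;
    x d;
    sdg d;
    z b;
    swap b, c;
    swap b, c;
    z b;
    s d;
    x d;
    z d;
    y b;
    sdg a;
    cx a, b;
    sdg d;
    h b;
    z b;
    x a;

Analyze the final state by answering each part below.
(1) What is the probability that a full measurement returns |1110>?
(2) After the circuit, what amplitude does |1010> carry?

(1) A full measurement returns |1110> with probability 1/2. Key observation: the block from step 7 through step 14 cancels to the identity and can be dropped.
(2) The amplitude on |1010> is sqrt(2)*I/2.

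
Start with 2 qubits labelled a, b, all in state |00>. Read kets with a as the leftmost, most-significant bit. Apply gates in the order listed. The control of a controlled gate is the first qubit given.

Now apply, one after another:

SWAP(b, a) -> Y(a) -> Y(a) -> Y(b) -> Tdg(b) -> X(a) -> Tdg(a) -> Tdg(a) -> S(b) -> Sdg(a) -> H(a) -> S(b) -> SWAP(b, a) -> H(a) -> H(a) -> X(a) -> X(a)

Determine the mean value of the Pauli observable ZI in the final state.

The observable ZI averages to -1. Key observation: the block from step 14 through step 15 cancels to the identity and can be dropped.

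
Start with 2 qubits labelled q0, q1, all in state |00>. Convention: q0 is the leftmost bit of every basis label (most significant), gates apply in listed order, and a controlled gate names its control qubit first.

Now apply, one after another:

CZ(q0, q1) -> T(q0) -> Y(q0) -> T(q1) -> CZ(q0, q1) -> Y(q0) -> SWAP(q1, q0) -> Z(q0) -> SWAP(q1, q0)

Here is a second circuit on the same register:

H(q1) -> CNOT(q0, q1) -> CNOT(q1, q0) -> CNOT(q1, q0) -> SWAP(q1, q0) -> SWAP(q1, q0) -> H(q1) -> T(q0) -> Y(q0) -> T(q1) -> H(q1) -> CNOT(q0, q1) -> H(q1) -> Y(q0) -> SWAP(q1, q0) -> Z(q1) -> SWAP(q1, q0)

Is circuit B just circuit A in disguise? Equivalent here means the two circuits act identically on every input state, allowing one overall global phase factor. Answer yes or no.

No: there is an input state on which the two circuits produce genuinely different outputs (not merely differing by a phase).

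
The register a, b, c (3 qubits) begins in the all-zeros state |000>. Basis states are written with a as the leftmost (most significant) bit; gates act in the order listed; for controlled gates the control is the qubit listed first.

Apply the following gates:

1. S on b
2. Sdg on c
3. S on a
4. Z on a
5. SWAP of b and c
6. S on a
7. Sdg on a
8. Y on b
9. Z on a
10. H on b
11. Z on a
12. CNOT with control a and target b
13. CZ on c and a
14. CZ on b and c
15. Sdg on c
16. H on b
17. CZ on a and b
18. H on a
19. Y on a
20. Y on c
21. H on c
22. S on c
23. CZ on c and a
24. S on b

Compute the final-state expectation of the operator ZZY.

In the final state, ZZY has expectation 1. Key observation: steps 6-7 multiply out to the identity, so the circuit reduces to the remaining gates.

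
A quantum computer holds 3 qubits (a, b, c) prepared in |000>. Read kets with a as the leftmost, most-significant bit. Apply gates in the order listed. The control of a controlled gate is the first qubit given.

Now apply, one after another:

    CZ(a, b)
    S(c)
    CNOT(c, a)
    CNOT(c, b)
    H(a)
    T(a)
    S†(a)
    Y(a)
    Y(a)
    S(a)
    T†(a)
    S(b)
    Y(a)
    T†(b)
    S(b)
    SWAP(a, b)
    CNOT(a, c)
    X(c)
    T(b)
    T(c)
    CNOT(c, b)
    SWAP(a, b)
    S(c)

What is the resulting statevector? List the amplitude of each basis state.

After the circuit, the state carries amplitude -sqrt(2)*I/2 on |001>, sqrt(2)*exp(I*pi/4)/2 on |101>, and 0 on every other basis state.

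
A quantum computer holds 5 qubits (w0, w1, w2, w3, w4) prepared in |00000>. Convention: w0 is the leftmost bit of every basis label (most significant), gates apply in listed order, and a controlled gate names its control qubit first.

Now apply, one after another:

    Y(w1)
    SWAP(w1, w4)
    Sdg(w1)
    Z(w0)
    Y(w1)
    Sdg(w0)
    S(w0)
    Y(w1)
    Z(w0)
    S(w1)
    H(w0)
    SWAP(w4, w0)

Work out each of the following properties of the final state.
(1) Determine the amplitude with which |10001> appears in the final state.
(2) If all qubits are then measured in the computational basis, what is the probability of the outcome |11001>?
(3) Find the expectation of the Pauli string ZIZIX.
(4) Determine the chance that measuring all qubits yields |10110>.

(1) The amplitude on |10001> is sqrt(2)*I/2. Key observation: the block from step 3 through step 10 cancels to the identity and can be dropped.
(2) Outcome |11001> occurs with probability 0.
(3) The expectation value of ZIZIX is -1.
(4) A full measurement returns |10110> with probability 0.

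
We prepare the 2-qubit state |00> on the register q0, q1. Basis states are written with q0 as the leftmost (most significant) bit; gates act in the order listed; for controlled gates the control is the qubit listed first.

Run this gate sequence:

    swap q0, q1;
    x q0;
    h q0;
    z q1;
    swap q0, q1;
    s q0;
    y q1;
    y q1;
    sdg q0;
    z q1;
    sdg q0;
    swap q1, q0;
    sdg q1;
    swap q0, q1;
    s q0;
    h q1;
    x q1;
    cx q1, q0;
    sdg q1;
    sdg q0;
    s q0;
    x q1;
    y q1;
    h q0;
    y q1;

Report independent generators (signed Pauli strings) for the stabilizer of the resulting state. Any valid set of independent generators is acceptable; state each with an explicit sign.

The stabilizer group can be generated by -XI, +IZ, among other valid generating sets.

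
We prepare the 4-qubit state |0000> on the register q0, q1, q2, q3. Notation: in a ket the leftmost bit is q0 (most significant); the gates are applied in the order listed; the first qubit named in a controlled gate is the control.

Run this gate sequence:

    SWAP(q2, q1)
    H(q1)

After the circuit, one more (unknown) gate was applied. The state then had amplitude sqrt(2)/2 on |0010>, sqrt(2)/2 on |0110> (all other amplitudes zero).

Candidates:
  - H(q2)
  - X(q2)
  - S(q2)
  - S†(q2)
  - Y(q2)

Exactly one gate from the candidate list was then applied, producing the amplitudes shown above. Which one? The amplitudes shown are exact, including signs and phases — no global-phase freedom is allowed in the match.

It was X(q2) that produced the state shown.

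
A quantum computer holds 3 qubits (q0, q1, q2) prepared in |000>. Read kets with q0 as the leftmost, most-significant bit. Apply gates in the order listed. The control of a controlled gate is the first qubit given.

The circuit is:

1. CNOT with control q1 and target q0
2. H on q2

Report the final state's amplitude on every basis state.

The resulting statevector has amplitude sqrt(2)/2 on |000>, sqrt(2)/2 on |001>, and 0 on every other basis state.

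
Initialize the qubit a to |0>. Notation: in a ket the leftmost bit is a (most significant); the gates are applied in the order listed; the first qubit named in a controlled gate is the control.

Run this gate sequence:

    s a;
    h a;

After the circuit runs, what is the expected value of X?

The observable X averages to 1.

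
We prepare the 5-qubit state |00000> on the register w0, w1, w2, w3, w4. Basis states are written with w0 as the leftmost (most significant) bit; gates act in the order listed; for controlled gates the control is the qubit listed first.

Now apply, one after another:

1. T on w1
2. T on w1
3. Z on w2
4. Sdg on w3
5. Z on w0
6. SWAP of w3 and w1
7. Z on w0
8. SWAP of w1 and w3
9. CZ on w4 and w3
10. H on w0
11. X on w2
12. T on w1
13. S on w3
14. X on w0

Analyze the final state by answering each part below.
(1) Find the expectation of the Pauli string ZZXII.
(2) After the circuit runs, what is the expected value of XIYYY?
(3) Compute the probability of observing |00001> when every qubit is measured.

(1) The observable ZZXII averages to 0.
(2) The expectation value of XIYYY is 0.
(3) Outcome |00001> occurs with probability 0.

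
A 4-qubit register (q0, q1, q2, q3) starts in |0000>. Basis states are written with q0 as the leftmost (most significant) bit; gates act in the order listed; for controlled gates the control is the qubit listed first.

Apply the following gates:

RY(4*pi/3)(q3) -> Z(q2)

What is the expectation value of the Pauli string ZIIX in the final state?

The expectation value of ZIIX is -sqrt(3)/2.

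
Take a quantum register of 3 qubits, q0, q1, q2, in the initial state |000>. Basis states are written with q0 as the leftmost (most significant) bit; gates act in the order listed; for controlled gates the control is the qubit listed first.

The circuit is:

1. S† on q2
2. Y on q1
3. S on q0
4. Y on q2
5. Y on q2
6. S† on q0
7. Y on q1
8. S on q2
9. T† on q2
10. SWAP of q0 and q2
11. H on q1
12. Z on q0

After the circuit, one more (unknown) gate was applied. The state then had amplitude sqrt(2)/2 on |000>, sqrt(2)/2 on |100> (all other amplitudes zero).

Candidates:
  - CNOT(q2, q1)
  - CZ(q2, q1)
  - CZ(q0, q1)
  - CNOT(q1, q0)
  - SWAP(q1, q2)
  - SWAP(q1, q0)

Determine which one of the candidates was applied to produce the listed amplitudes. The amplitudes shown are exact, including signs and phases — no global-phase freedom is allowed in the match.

The unique candidate consistent with the amplitudes is SWAP(q1, q0). Key observation: steps 1-8 multiply out to the identity, so the circuit reduces to the remaining gates.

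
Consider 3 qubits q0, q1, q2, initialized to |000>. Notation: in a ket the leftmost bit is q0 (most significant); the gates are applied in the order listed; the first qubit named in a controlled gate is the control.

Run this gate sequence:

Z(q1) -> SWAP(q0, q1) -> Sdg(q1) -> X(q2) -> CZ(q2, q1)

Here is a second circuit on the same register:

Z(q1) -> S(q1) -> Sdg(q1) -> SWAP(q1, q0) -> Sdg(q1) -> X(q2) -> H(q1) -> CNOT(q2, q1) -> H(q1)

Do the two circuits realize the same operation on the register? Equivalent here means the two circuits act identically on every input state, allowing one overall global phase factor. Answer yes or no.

Yes: on every input state the two circuits agree up to one overall phase factor.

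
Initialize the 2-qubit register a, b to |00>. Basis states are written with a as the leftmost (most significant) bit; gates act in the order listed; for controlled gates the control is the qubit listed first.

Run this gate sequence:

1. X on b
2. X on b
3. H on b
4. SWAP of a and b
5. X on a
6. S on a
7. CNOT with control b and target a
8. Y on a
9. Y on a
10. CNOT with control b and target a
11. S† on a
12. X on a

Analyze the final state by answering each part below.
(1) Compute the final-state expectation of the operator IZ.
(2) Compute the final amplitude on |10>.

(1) The observable IZ averages to 1.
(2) |10> carries amplitude sqrt(2)/2 in the final state.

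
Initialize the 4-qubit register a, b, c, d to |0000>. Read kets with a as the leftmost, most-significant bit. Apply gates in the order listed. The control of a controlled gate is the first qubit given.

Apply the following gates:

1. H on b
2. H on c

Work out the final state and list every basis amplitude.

The final amplitudes are 1/2 on |0000>, 1/2 on |0010>, 1/2 on |0100>, 1/2 on |0110>, and 0 on every other basis state.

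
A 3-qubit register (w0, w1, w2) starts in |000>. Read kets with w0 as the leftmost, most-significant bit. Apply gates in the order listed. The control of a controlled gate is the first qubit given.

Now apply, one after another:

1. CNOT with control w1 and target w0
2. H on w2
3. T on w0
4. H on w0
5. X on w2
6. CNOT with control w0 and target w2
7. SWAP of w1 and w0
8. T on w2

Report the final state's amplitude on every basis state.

After the circuit, the state carries amplitude 1/2 on |000>, exp(I*pi/4)/2 on |001>, 1/2 on |010>, exp(I*pi/4)/2 on |011>, 0 on |100>, 0 on |101>, 0 on |110>, 0 on |111>.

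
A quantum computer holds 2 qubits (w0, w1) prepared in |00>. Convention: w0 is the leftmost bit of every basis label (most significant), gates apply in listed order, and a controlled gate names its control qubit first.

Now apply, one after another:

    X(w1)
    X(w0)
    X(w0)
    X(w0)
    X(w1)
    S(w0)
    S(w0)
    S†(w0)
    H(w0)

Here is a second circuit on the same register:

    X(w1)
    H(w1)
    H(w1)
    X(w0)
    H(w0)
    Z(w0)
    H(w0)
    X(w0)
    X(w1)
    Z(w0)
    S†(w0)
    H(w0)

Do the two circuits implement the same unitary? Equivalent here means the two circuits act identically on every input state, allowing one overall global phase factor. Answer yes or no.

Yes — the two circuits implement the same unitary up to a global phase.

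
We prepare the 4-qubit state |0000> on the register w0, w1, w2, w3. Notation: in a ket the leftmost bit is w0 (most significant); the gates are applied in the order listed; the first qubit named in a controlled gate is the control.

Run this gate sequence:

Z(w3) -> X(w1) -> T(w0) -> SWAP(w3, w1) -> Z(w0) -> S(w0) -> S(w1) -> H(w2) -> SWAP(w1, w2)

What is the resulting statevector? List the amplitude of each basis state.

The final amplitudes are sqrt(2)/2 on |0001>, sqrt(2)/2 on |0101>, and 0 on every other basis state.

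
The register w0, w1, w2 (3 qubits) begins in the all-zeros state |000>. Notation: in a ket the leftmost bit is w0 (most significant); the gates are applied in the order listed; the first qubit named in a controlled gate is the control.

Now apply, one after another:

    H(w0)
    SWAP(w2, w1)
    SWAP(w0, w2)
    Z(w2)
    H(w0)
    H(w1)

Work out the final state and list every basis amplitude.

The resulting statevector has amplitude sqrt(2)/4 on |000>, -sqrt(2)/4 on |001>, sqrt(2)/4 on |010>, -sqrt(2)/4 on |011>, sqrt(2)/4 on |100>, -sqrt(2)/4 on |101>, sqrt(2)/4 on |110>, -sqrt(2)/4 on |111>.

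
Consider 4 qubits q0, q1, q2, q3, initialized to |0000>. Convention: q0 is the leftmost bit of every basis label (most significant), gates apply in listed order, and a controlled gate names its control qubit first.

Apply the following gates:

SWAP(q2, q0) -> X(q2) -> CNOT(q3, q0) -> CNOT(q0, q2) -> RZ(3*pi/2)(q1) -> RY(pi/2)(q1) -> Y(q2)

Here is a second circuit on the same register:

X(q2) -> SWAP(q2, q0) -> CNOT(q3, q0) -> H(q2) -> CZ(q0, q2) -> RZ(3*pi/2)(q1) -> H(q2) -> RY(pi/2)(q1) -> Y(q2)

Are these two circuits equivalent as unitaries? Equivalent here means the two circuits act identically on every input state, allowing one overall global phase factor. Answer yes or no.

No — the two circuits implement different unitaries, even allowing a global phase.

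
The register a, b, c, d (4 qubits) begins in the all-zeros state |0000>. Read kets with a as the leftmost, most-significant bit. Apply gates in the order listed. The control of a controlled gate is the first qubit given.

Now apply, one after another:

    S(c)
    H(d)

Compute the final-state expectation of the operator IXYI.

The observable IXYI averages to 0.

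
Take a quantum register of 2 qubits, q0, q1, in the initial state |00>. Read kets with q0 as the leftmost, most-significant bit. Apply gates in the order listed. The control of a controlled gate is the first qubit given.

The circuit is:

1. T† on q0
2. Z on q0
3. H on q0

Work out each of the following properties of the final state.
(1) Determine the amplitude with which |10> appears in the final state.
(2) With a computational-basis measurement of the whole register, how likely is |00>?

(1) |10> carries amplitude sqrt(2)/2 in the final state.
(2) Outcome |00> occurs with probability 1/2.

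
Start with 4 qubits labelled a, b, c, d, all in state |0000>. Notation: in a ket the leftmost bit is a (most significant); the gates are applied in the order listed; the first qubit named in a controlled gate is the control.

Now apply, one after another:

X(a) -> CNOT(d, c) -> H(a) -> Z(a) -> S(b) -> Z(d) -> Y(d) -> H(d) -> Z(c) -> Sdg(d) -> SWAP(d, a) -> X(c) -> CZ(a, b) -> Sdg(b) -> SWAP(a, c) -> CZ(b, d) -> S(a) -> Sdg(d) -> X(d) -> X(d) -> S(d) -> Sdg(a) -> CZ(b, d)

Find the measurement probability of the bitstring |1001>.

Outcome |1001> occurs with probability 1/4.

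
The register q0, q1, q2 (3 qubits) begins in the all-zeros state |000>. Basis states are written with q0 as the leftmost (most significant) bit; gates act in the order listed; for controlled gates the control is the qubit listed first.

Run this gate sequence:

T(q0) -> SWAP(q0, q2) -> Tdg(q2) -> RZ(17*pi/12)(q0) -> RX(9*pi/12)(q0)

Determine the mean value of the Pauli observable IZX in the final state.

In the final state, IZX has expectation 0.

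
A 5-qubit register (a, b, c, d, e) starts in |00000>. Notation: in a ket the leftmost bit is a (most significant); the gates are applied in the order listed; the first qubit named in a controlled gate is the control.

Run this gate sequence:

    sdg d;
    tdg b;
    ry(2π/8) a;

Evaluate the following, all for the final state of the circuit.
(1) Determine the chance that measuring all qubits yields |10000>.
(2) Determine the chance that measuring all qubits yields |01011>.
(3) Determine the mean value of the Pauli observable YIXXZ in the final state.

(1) Outcome |10000> occurs with probability 1/2 - sqrt(2)/4.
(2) The probability of measuring |01011> is 0.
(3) The expectation value of YIXXZ is 0.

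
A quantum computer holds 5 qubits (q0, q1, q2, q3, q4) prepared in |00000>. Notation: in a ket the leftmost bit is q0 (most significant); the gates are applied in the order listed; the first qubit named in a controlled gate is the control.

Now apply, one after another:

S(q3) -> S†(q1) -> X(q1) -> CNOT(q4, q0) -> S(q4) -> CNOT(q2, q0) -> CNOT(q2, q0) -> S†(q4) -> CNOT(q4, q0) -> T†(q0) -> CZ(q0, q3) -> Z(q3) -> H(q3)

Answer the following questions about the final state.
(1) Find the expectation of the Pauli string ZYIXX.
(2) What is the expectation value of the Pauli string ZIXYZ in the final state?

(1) In the final state, ZYIXX has expectation 0. Key observation: the block from step 4 through step 9 cancels to the identity and can be dropped.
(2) In the final state, ZIXYZ has expectation 0.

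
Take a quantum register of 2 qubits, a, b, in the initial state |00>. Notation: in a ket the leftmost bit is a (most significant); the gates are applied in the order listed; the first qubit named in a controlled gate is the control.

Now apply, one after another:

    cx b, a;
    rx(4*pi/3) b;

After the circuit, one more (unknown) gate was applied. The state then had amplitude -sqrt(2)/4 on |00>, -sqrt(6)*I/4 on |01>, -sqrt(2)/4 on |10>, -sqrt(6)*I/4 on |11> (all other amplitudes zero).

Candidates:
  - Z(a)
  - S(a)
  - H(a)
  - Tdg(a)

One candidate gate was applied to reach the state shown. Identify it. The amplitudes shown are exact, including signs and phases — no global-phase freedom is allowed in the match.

The unique candidate consistent with the amplitudes is H(a).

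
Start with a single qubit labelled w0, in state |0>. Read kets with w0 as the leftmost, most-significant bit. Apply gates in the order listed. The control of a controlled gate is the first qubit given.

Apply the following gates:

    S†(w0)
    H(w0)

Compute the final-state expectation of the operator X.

In the final state, X has expectation 1.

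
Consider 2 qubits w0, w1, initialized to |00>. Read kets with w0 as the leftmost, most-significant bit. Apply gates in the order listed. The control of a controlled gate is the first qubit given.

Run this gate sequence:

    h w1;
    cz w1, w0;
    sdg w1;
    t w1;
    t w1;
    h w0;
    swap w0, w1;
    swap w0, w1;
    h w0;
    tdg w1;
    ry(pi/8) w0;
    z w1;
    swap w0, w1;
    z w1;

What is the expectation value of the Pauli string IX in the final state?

The expectation value of IX is -sqrt(2 - sqrt(2))/2.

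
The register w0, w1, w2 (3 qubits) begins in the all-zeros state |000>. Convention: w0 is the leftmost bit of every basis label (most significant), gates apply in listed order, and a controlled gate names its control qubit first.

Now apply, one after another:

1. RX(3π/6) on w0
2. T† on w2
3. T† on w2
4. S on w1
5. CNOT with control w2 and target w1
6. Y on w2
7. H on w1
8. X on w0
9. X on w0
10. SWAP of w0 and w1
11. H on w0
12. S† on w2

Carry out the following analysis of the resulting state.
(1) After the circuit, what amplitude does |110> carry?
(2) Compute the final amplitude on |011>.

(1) The amplitude on |110> is 0.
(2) |011> carries amplitude -sqrt(2)*I/2 in the final state.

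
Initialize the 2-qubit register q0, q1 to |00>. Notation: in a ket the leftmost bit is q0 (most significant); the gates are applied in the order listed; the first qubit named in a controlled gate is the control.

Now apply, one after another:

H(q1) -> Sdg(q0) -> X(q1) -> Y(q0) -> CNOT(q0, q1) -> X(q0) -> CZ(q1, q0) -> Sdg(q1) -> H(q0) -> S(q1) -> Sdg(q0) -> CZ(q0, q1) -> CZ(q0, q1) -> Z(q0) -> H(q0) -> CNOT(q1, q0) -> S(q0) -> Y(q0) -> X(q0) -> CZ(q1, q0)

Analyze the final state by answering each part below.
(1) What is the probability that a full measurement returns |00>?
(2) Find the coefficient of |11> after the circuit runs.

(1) Outcome |00> occurs with probability 1/4.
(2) |11> carries amplitude sqrt(2)*(1 - I)/4 in the final state.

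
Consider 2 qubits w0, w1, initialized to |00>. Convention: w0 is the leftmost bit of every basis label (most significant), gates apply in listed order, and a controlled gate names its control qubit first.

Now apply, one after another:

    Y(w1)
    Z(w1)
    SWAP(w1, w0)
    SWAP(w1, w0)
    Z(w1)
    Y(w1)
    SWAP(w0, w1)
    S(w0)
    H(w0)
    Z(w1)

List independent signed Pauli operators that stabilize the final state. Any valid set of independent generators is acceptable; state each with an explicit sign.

The stabilizer group can be generated by +XI, +IZ, among other valid generating sets. Key observation: the block from step 1 through step 6 cancels to the identity and can be dropped.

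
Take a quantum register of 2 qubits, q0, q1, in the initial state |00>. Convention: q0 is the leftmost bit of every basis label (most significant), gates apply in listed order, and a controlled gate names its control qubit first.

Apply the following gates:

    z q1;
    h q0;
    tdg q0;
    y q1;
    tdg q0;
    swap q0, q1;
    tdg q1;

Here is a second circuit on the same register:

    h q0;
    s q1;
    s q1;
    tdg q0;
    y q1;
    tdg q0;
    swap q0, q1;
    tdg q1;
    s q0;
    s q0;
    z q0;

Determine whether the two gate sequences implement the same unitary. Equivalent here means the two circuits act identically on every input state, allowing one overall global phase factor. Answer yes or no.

Yes: on every input state the two circuits agree up to one overall phase factor.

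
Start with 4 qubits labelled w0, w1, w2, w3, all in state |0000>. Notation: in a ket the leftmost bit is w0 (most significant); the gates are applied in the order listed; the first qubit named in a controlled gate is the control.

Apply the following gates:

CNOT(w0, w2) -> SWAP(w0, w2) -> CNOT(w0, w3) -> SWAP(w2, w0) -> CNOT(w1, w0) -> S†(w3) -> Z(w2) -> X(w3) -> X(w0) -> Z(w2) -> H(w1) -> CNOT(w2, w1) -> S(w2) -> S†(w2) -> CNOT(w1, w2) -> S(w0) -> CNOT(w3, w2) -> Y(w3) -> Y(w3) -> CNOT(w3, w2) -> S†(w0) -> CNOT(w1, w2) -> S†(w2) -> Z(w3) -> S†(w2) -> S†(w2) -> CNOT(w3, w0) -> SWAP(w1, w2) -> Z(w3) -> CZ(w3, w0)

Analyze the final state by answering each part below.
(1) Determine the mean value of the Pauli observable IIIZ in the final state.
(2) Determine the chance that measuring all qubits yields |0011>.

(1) In the final state, IIIZ has expectation -1.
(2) A full measurement returns |0011> with probability 1/2.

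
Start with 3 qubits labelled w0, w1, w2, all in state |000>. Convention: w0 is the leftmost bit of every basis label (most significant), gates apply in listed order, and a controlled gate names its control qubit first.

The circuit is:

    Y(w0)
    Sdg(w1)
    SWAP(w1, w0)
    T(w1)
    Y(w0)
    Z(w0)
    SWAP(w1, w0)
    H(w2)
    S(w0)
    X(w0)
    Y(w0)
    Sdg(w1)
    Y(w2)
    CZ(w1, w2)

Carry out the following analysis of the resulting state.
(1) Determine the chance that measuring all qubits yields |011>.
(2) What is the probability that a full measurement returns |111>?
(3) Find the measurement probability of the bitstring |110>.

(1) The probability of measuring |011> is 0.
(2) A full measurement returns |111> with probability 1/2.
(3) The probability of measuring |110> is 1/2.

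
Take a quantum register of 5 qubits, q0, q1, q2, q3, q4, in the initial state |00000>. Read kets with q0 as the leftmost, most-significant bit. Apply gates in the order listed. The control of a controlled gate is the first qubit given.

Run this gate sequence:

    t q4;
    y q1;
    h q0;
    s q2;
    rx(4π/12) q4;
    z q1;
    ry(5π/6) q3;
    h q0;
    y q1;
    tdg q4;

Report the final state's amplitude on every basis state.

The final amplitudes are -3*sqrt(2)/8 + sqrt(6)/8 on |00000>, (-sqrt(2) + sqrt(6))*exp(I*pi/4)/8 on |00001>, -3*sqrt(2)/8 - sqrt(6)/8 on |00010>, (sqrt(2) + sqrt(6))*exp(I*pi/4)/8 on |00011>, and 0 on every other basis state.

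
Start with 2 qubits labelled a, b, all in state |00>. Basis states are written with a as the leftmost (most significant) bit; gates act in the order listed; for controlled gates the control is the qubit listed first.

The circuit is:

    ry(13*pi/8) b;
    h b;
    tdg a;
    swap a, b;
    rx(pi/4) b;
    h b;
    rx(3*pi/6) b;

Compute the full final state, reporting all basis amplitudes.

The resulting statevector has amplitude -sqrt(2)*sqrt(sqrt(2)/4 + 1/2)*cos(3*pi/16)/4 - sqrt(2)*sqrt(1/2 - sqrt(2)/4)*cos(3*pi/16)/4 + sqrt(2)*sqrt(1/2 - sqrt(2)/4)*sin(3*pi/16)/4 + sqrt(2)*sqrt(sqrt(2)/4 + 1/2)*sin(3*pi/16)/4 - sqrt(2)*I*sqrt(sqrt(2)/4 + 1/2)*sin(3*pi/16)/4 - sqrt(2)*I*sqrt(1/2 - sqrt(2)/4)*sin(3*pi/16)/4 + sqrt(2)*I*sqrt(1/2 - sqrt(2)/4)*cos(3*pi/16)/4 + sqrt(2)*I*sqrt(sqrt(2)/4 + 1/2)*cos(3*pi/16)/4 on |00>, -sqrt(2)*sqrt(sqrt(2)/4 + 1/2)*cos(3*pi/16)/4 - sqrt(2)*sqrt(1/2 - sqrt(2)/4)*sin(3*pi/16)/4 + sqrt(2)*sqrt(1/2 - sqrt(2)/4)*cos(3*pi/16)/4 + sqrt(2)*sqrt(sqrt(2)/4 + 1/2)*sin(3*pi/16)/4 - sqrt(2)*I*sqrt(sqrt(2)/4 + 1/2)*sin(3*pi/16)/4 - sqrt(2)*I*sqrt(1/2 - sqrt(2)/4)*cos(3*pi/16)/4 + sqrt(2)*I*sqrt(1/2 - sqrt(2)/4)*sin(3*pi/16)/4 + sqrt(2)*I*sqrt(sqrt(2)/4 + 1/2)*cos(3*pi/16)/4 on |01>, -sqrt(2)*sqrt(sqrt(2)/4 + 1/2)*cos(3*pi/16)/4 - sqrt(2)*sqrt(sqrt(2)/4 + 1/2)*sin(3*pi/16)/4 - sqrt(2)*sqrt(1/2 - sqrt(2)/4)*cos(3*pi/16)/4 - sqrt(2)*sqrt(1/2 - sqrt(2)/4)*sin(3*pi/16)/4 + sqrt(2)*I*sqrt(1/2 - sqrt(2)/4)*sin(3*pi/16)/4 + sqrt(2)*I*sqrt(1/2 - sqrt(2)/4)*cos(3*pi/16)/4 + sqrt(2)*I*sqrt(sqrt(2)/4 + 1/2)*sin(3*pi/16)/4 + sqrt(2)*I*sqrt(sqrt(2)/4 + 1/2)*cos(3*pi/16)/4 on |10>, -sqrt(2)*sqrt(sqrt(2)/4 + 1/2)*cos(3*pi/16)/4 - sqrt(2)*sqrt(sqrt(2)/4 + 1/2)*sin(3*pi/16)/4 + sqrt(2)*sqrt(1/2 - sqrt(2)/4)*sin(3*pi/16)/4 + sqrt(2)*sqrt(1/2 - sqrt(2)/4)*cos(3*pi/16)/4 - sqrt(2)*I*sqrt(1/2 - sqrt(2)/4)*cos(3*pi/16)/4 - sqrt(2)*I*sqrt(1/2 - sqrt(2)/4)*sin(3*pi/16)/4 + sqrt(2)*I*sqrt(sqrt(2)/4 + 1/2)*sin(3*pi/16)/4 + sqrt(2)*I*sqrt(sqrt(2)/4 + 1/2)*cos(3*pi/16)/4 on |11>.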